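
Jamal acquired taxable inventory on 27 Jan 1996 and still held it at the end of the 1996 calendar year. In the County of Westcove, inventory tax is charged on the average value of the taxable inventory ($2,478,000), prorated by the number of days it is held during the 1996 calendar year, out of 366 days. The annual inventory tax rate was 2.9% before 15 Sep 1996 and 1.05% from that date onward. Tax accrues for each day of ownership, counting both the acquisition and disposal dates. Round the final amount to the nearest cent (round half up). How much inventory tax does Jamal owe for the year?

$53,229.61

27 Jan – 14 Sep 1996: 232 days at 2.9% → $2,478,000 × 2.9% × 232/366 = $45,551.8689
15 Sep – 31 Dec 1996: 108 days at 1.05% → $2,478,000 × 1.05% × 108/366 = $7,677.7377
Total = $53,229.6066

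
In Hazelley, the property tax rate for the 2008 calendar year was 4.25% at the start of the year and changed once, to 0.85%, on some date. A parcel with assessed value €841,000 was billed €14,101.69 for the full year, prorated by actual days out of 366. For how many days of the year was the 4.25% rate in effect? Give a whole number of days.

89 days

Let d = days at the first rate; then 366 − d days at the second rate.
€841,000 × [4.25%·d + 0.85%·(366−d)] / 366 = €14,101.69
Solving gives d = 89, so the new rate took effect on 30 March 2008.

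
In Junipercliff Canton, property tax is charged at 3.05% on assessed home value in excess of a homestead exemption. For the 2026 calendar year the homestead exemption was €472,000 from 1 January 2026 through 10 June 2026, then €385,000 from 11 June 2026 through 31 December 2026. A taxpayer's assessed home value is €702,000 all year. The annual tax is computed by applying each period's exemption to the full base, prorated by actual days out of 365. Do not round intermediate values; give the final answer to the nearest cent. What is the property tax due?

€8,498.05

1 January – 10 June 2026: 161 days, exemption €472,000 → (€702,000 − €472,000) × 3.05% × 161/365 = €3,094.2877
11 June – 31 December 2026: 204 days, exemption €385,000 → (€702,000 − €385,000) × 3.05% × 204/365 = €5,403.7644
Total = €8,498.0521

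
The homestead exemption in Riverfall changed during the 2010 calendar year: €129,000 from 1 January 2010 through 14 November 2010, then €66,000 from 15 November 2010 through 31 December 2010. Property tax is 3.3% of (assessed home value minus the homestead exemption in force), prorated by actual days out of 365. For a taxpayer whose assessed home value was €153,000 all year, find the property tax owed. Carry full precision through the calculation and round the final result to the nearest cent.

€1,059.71

1 January – 14 November 2010: 318 days, exemption €129,000 → (€153,000 − €129,000) × 3.3% × 318/365 = €690.0164
15 November – 31 December 2010: 47 days, exemption €66,000 → (€153,000 − €66,000) × 3.3% × 47/365 = €369.6904
Total = €1,059.7068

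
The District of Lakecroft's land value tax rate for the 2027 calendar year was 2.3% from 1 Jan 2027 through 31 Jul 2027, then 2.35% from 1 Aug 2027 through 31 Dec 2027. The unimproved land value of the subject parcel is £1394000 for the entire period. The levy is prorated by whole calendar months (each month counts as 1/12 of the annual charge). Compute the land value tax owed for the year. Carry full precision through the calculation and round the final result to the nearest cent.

£32352.42

1 Jan – 31 Jul 2027: 7 months at 2.3% → £1394000 × 2.3% × 7/12 = £18702.8333
1 Aug – 31 Dec 2027: 5 months at 2.35% → £1394000 × 2.35% × 5/12 = £13649.5833
Total = £32352.4167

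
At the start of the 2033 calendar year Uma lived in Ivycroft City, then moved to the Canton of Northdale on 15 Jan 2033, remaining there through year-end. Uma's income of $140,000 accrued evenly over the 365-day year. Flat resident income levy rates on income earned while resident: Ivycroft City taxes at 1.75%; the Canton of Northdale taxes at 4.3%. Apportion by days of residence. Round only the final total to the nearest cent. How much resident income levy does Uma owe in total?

$5,883.07

Ivycroft City, 1 Jan – 14 Jan 2033: 14 days → $140,000 × 1.75% × 14/365 = $93.9726
The Canton of Northdale, 15 Jan – 31 Dec 2033: 351 days → $140,000 × 4.3% × 351/365 = $5,789.0959
Total = $5,883.0685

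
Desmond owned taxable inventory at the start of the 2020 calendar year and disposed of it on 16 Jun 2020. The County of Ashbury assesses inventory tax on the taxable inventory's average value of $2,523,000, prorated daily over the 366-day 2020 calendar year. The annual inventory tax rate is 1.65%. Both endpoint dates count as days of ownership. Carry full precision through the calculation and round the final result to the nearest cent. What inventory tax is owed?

Days held (1 Jan – 16 Jun 2020): 168 out of 366
Tax = $2,523,000 × 1.65% × 168/366 = $19,108.6230

$19,108.62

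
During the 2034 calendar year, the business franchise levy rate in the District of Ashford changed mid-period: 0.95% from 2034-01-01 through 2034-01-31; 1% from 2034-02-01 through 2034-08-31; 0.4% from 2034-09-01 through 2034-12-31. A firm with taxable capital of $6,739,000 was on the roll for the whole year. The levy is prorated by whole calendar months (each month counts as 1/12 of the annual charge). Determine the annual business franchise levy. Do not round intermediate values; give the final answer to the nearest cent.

$53,631.21

2034-01-01 to 2034-01-31: 1 month at 0.95% → $6,739,000 × 0.95% × 1/12 = $5,335.0417
2034-02-01 to 2034-08-31: 7 months at 1% → $6,739,000 × 1% × 7/12 = $39,310.8333
2034-09-01 to 2034-12-31: 4 months at 0.4% → $6,739,000 × 0.4% × 4/12 = $8,985.3333
Total = $53,631.2083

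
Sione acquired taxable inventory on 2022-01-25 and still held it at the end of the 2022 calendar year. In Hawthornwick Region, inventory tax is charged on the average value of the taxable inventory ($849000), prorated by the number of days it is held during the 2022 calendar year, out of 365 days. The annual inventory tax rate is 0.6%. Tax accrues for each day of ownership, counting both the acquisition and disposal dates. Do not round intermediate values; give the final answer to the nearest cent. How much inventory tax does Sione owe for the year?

$4759.05

Days held (2022-01-25 to 2022-12-31): 341 out of 365
Tax = $849000 × 0.6% × 341/365 = $4759.0521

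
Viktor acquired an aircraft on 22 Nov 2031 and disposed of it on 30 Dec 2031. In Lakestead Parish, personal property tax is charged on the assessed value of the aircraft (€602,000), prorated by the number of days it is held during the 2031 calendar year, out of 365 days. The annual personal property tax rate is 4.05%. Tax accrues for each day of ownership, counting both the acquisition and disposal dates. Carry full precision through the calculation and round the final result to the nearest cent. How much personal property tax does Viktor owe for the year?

€2,605.09

Days held (22 Nov – 30 Dec 2031): 39 out of 365
Tax = €602,000 × 4.05% × 39/365 = €2,605.0932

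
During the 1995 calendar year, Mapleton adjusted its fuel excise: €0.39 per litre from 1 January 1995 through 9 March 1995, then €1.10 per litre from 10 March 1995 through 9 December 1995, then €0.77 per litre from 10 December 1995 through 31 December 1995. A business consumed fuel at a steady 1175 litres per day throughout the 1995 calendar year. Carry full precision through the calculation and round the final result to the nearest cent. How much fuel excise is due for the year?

€406503.00

1 January – 9 March 1995: 68 days × 1175 litres/day = 79,900 litres at €0.39/litre → €31161.00
10 March – 9 December 1995: 275 days × 1175 litres/day = 323,125 litres at €1.10/litre → €355437.50
10 December – 31 December 1995: 22 days × 1175 litres/day = 25,850 litres at €0.77/litre → €19904.50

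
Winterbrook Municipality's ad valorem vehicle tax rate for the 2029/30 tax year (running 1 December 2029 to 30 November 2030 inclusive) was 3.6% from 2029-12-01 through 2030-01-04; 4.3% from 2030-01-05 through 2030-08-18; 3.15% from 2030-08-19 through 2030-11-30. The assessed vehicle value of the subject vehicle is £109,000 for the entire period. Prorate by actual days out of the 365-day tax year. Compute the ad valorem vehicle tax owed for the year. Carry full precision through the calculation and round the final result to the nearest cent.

2029-12-01 to 2030-01-04: 35 days at 3.6% → £109,000 × 3.6% × 35/365 = £376.2740
2030-01-05 to 2030-08-18: 226 days at 4.3% → £109,000 × 4.3% × 226/365 = £2,902.0877
2030-08-19 to 2030-11-30: 104 days at 3.15% → £109,000 × 3.15% × 104/365 = £978.3123
Total = £4,256.6740

£4,256.67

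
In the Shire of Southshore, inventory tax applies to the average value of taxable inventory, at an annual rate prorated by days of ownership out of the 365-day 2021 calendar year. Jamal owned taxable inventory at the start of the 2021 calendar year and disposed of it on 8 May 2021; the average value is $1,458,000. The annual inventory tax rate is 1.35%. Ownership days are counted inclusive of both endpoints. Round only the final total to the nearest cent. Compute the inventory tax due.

Days held (1 Jan – 8 May 2021): 128 out of 365
Tax = $1,458,000 × 1.35% × 128/365 = $6,902.5315

$6,902.53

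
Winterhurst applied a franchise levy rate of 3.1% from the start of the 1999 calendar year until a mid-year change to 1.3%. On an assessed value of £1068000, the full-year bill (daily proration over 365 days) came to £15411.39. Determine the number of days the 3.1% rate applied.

Let d = days at the first rate; then 365 − d days at the second rate.
£1068000 × [3.1%·d + 1.3%·(365−d)] / 365 = £15411.39
Solving gives d = 29, so the new rate took effect on January 30, 1999.

29 days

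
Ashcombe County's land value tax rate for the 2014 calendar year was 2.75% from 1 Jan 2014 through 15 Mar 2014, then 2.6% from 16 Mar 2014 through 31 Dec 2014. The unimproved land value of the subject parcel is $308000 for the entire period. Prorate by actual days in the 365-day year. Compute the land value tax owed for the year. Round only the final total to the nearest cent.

$8101.67

1 Jan – 15 Mar 2014: 74 days at 2.75% → $308000 × 2.75% × 74/365 = $1717.2055
16 Mar – 31 Dec 2014: 291 days at 2.6% → $308000 × 2.6% × 291/365 = $6384.4603
Total = $8101.6658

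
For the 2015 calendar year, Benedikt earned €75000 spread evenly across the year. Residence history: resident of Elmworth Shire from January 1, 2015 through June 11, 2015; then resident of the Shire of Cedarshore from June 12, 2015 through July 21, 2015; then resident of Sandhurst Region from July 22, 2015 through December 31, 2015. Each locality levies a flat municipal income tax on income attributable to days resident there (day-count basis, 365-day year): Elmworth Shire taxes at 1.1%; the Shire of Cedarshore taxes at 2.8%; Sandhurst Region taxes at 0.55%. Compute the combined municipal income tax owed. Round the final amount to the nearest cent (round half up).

Elmworth Shire, January 1 – June 11, 2015: 162 days → €75000 × 1.1% × 162/365 = €366.1644
The Shire of Cedarshore, June 12 – July 21, 2015: 40 days → €75000 × 2.8% × 40/365 = €230.1370
Sandhurst Region, July 22 – December 31, 2015: 163 days → €75000 × 0.55% × 163/365 = €184.2123
Total = €780.5137

€780.51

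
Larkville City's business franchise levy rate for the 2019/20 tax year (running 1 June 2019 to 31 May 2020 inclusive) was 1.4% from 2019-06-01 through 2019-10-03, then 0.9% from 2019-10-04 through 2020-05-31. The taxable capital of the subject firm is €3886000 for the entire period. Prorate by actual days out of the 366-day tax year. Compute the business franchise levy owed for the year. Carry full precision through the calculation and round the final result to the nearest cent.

2019-06-01 to 2019-10-03: 125 days at 1.4% → €3886000 × 1.4% × 125/366 = €18580.6011
2019-10-04 to 2020-05-31: 241 days at 0.9% → €3886000 × 0.9% × 241/366 = €23029.3279
Total = €41609.9290

€41609.93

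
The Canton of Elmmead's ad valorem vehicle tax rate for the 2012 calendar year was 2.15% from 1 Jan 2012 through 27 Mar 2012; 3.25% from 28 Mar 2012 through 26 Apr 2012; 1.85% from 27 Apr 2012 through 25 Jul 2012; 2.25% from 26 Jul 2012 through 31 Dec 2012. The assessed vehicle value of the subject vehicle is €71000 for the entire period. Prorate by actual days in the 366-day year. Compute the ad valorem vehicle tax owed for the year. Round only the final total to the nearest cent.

€1568.98

1 Jan – 27 Mar 2012: 87 days at 2.15% → €71000 × 2.15% × 87/366 = €362.8566
28 Mar – 26 Apr 2012: 30 days at 3.25% → €71000 × 3.25% × 30/366 = €189.1393
27 Apr – 25 Jul 2012: 90 days at 1.85% → €71000 × 1.85% × 90/366 = €322.9918
26 Jul – 31 Dec 2012: 159 days at 2.25% → €71000 × 2.25% × 159/366 = €693.9959
Total = €1568.9836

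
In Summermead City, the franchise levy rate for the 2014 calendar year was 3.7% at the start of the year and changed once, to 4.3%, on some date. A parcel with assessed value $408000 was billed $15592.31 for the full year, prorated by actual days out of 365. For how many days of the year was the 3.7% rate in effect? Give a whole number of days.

Let d = days at the first rate; then 365 − d days at the second rate.
$408000 × [3.7%·d + 4.3%·(365−d)] / 365 = $15592.31
Solving gives d = 291, so the new rate took effect on October 19, 2014.

291 days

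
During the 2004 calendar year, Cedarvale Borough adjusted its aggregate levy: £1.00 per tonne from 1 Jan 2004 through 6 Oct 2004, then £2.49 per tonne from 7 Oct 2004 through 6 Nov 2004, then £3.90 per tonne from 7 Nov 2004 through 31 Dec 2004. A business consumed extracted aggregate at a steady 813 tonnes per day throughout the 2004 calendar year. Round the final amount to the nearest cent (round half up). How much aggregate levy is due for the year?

1 Jan – 6 Oct 2004: 280 days × 813 tonnes/day = 227,640 tonnes at £1.00/tonne → £227,640.00
7 Oct – 6 Nov 2004: 31 days × 813 tonnes/day = 25,203 tonnes at £2.49/tonne → £62,755.47
7 Nov – 31 Dec 2004: 55 days × 813 tonnes/day = 44,715 tonnes at £3.90/tonne → £174,388.50

£464,783.97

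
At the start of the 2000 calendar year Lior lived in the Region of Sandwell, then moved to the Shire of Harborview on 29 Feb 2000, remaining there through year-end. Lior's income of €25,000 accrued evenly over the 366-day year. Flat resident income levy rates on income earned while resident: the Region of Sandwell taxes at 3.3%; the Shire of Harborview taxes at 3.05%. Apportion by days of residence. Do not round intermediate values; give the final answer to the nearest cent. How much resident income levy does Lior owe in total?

The Region of Sandwell, 1 Jan – 28 Feb 2000: 59 days → €25,000 × 3.3% × 59/366 = €132.9918
The Shire of Harborview, 29 Feb – 31 Dec 2000: 307 days → €25,000 × 3.05% × 307/366 = €639.5833
Total = €772.5751

€772.58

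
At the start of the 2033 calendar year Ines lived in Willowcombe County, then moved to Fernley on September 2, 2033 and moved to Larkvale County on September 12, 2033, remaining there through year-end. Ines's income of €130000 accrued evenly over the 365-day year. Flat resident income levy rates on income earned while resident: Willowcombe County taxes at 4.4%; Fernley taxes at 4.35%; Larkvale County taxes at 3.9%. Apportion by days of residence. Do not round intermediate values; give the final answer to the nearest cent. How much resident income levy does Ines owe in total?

Willowcombe County, January 1 – September 1, 2033: 244 days → €130000 × 4.4% × 244/365 = €3823.7808
Fernley, September 2 – September 11, 2033: 10 days → €130000 × 4.35% × 10/365 = €154.9315
Larkvale County, September 12 – December 31, 2033: 111 days → €130000 × 3.9% × 111/365 = €1541.8356
Total = €5520.5479

€5520.55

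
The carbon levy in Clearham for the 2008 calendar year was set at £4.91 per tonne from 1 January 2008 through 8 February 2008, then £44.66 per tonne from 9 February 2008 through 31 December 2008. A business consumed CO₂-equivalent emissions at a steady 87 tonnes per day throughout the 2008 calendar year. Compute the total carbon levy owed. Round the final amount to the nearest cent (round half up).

1 January – 8 February 2008: 39 days × 87 tonnes/day = 3,393 tonnes at £4.91/tonne → £16,659.63
9 February – 31 December 2008: 327 days × 87 tonnes/day = 28,449 tonnes at £44.66/tonne → £1,270,532.34

£1,287,191.97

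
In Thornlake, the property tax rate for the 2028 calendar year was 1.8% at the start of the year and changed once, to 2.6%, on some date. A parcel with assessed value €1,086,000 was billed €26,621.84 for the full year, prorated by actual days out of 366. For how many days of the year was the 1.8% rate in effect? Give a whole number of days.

68 days

Let d = days at the first rate; then 366 − d days at the second rate.
€1,086,000 × [1.8%·d + 2.6%·(366−d)] / 366 = €26,621.84
Solving gives d = 68, so the new rate took effect on 9 Mar 2028.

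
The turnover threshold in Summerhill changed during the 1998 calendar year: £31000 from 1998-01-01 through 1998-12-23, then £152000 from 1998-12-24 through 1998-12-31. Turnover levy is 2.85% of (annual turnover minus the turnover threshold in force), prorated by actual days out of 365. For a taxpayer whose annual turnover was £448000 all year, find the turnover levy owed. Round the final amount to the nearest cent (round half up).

1998-01-01 to 1998-12-23: 357 days, exemption £31000 → (£448000 − £31000) × 2.85% × 357/365 = £11624.0178
1998-12-24 to 1998-12-31: 8 days, exemption £152000 → (£448000 − £152000) × 2.85% × 8/365 = £184.8986
Total = £11808.9164

£11808.92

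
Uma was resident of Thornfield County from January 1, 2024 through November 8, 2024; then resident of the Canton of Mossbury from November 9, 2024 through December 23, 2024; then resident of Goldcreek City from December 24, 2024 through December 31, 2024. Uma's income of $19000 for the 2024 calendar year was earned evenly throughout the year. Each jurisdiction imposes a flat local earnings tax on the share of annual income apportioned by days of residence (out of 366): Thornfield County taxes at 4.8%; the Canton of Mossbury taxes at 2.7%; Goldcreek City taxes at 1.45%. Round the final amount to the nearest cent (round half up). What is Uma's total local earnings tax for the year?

Thornfield County, January 1 – November 8, 2024: 313 days → $19000 × 4.8% × 313/366 = $779.9344
The Canton of Mossbury, November 9 – December 23, 2024: 45 days → $19000 × 2.7% × 45/366 = $63.0738
Goldcreek City, December 24 – December 31, 2024: 8 days → $19000 × 1.45% × 8/366 = $6.0219
Total = $849.0301

$849.03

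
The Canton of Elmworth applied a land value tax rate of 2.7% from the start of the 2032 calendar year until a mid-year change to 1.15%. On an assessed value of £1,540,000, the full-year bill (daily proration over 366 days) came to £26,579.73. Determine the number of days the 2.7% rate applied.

136 days

Let d = days at the first rate; then 366 − d days at the second rate.
£1,540,000 × [2.7%·d + 1.15%·(366−d)] / 366 = £26,579.73
Solving gives d = 136, so the new rate took effect on 16 May 2032.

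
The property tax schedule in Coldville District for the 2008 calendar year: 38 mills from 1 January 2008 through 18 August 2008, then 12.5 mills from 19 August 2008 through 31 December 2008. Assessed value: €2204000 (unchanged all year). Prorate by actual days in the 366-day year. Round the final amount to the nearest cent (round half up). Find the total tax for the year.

€63021.75

1 January – 18 August 2008: 231 days at 38 mills → €2204000 × 3.8% × 231/366 = €52859.8689
19 August – 31 December 2008: 135 days at 12.5 mills → €2204000 × 1.25% × 135/366 = €10161.8852
Total = €63021.7541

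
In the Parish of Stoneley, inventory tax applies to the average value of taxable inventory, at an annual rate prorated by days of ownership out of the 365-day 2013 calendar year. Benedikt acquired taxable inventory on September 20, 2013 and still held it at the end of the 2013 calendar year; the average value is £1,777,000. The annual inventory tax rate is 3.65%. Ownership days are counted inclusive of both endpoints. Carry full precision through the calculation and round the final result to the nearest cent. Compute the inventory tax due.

Days held (September 20 – December 31, 2013): 103 out of 365
Tax = £1,777,000 × 3.65% × 103/365 = £18,303.1000

£18,303.10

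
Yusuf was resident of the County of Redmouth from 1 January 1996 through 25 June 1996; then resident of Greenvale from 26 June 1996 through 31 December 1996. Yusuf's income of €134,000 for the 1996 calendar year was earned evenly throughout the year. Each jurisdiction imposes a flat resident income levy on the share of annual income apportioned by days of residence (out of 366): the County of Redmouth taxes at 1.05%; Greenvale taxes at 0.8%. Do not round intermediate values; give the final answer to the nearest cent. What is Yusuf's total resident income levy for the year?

€1,234.01

The County of Redmouth, 1 January – 25 June 1996: 177 days → €134,000 × 1.05% × 177/366 = €680.4344
Greenvale, 26 June – 31 December 1996: 189 days → €134,000 × 0.8% × 189/366 = €553.5738
Total = €1,234.0082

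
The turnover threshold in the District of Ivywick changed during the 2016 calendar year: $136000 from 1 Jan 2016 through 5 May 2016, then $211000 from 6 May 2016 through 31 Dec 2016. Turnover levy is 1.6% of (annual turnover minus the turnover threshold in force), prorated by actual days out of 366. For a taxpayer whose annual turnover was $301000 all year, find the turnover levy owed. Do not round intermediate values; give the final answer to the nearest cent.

$1853.11

1 Jan – 5 May 2016: 126 days, exemption $136000 → ($301000 − $136000) × 1.6% × 126/366 = $908.8525
6 May – 31 Dec 2016: 240 days, exemption $211000 → ($301000 − $211000) × 1.6% × 240/366 = $944.2623
Total = $1853.1148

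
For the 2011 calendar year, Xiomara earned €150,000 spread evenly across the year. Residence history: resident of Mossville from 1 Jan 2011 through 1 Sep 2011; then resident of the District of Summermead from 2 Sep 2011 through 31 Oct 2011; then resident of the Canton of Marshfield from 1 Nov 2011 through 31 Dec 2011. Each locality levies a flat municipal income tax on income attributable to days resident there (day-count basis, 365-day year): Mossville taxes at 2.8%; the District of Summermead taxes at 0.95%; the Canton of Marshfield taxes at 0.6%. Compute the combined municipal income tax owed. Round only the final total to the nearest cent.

€3,192.33

Mossville, 1 Jan – 1 Sep 2011: 244 days → €150,000 × 2.8% × 244/365 = €2,807.6712
The District of Summermead, 2 Sep – 31 Oct 2011: 60 days → €150,000 × 0.95% × 60/365 = €234.2466
The Canton of Marshfield, 1 Nov – 31 Dec 2011: 61 days → €150,000 × 0.6% × 61/365 = €150.4110
Total = €3,192.3288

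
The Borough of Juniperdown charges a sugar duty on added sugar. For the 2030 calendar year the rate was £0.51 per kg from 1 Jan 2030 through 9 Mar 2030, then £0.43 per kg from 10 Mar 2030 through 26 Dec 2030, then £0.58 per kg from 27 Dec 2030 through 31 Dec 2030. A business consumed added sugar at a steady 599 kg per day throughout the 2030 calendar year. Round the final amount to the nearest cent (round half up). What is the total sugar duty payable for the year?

1 Jan – 9 Mar 2030: 68 days × 599 kg/day = 40,732 kg at £0.51/kg → £20773.32
10 Mar – 26 Dec 2030: 292 days × 599 kg/day = 174,908 kg at £0.43/kg → £75210.44
27 Dec – 31 Dec 2030: 5 days × 599 kg/day = 2,995 kg at £0.58/kg → £1737.10

£97720.86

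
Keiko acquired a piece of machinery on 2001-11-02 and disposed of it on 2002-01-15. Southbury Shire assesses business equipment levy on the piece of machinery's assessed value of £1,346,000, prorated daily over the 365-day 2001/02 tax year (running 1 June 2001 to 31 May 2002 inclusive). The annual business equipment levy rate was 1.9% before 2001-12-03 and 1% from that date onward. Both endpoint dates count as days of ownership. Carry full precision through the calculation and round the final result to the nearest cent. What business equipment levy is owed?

£3,794.61

2001-11-02 to 2001-12-02: 31 days at 1.9% → £1,346,000 × 1.9% × 31/365 = £2,172.0384
2001-12-03 to 2002-01-15: 44 days at 1% → £1,346,000 × 1% × 44/365 = £1,622.5753
Total = £3,794.6137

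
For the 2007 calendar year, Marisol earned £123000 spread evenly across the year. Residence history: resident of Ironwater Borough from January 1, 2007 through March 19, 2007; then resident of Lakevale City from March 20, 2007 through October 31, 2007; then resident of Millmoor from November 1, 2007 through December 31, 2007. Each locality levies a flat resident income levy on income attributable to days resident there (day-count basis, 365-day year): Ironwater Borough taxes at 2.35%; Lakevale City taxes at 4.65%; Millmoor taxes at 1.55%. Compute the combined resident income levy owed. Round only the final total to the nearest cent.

£4477.71

Ironwater Borough, January 1 – March 19, 2007: 78 days → £123000 × 2.35% × 78/365 = £617.6959
Lakevale City, March 20 – October 31, 2007: 226 days → £123000 × 4.65% × 226/365 = £3541.3890
Millmoor, November 1 – December 31, 2007: 61 days → £123000 × 1.55% × 61/365 = £318.6205
Total = £4477.7055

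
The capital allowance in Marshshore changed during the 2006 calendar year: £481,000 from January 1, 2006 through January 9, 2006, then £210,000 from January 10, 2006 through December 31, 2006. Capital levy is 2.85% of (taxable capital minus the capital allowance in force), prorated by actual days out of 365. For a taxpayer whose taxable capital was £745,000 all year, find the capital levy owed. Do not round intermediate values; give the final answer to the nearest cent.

£15,057.06

January 1 – January 9, 2006: 9 days, exemption £481,000 → (£745,000 − £481,000) × 2.85% × 9/365 = £185.5233
January 10 – December 31, 2006: 356 days, exemption £210,000 → (£745,000 − £210,000) × 2.85% × 356/365 = £14,871.5342
Total = £15,057.0575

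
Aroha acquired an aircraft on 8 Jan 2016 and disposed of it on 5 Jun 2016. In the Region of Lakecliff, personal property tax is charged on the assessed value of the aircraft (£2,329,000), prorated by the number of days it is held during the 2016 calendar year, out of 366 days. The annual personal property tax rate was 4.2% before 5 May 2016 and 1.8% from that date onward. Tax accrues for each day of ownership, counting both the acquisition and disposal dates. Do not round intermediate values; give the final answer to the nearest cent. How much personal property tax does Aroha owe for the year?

8 Jan – 4 May 2016: 118 days at 4.2% → £2,329,000 × 4.2% × 118/366 = £31,536.9508
5 May – 5 Jun 2016: 32 days at 1.8% → £2,329,000 × 1.8% × 32/366 = £3,665.3115
Total = £35,202.2623

£35,202.26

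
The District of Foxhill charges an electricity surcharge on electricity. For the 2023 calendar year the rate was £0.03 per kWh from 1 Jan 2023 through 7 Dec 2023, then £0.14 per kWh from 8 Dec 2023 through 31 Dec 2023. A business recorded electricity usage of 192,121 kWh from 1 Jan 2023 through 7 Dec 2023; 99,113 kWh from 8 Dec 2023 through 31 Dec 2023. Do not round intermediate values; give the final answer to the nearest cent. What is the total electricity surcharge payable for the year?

1 Jan – 7 Dec 2023: 192,121 kWh at £0.03/kWh → £5763.63
8 Dec – 31 Dec 2023: 99,113 kWh at £0.14/kWh → £13875.82

£19639.45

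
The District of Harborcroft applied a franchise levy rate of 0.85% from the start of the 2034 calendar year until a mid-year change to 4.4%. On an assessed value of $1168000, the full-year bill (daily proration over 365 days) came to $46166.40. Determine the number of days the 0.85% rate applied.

46 days

Let d = days at the first rate; then 365 − d days at the second rate.
$1168000 × [0.85%·d + 4.4%·(365−d)] / 365 = $46166.40
Solving gives d = 46, so the new rate took effect on 16 February 2034.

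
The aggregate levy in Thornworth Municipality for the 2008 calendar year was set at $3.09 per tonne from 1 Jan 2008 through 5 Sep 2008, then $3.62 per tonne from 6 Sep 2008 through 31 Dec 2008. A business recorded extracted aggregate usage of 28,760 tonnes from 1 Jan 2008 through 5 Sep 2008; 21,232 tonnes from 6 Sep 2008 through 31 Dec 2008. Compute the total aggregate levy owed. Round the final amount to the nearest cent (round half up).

1 Jan – 5 Sep 2008: 28,760 tonnes at $3.09/tonne → $88868.40
6 Sep – 31 Dec 2008: 21,232 tonnes at $3.62/tonne → $76859.84

$165728.24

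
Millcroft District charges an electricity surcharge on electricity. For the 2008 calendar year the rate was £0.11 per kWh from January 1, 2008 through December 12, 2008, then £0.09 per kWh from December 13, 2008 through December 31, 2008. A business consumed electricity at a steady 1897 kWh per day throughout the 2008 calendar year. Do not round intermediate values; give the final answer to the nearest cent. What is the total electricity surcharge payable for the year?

January 1 – December 12, 2008: 347 days × 1897 kWh/day = 658,259 kWh at £0.11/kWh → £72408.49
December 13 – December 31, 2008: 19 days × 1897 kWh/day = 36,043 kWh at £0.09/kWh → £3243.87

£75652.36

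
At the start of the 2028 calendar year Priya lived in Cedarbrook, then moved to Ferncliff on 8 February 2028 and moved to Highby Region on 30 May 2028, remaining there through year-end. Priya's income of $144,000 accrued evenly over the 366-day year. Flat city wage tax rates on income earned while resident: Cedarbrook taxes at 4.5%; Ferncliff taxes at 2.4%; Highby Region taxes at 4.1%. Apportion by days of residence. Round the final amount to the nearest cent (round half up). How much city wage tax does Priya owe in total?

$5,214.69

Cedarbrook, 1 January – 7 February 2028: 38 days → $144,000 × 4.5% × 38/366 = $672.7869
Ferncliff, 8 February – 29 May 2028: 112 days → $144,000 × 2.4% × 112/366 = $1,057.5738
Highby Region, 30 May – 31 December 2028: 216 days → $144,000 × 4.1% × 216/366 = $3,484.3279
Total = $5,214.6885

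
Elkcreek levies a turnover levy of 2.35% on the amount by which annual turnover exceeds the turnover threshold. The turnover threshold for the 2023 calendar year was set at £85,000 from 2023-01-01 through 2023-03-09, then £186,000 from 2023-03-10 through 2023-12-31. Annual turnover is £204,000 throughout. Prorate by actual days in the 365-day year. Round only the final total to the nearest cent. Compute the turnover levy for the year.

£865.19

2023-01-01 to 2023-03-09: 68 days, exemption £85,000 → (£204,000 − £85,000) × 2.35% × 68/365 = £520.9918
2023-03-10 to 2023-12-31: 297 days, exemption £186,000 → (£204,000 − £186,000) × 2.35% × 297/365 = £344.1945
Total = £865.1863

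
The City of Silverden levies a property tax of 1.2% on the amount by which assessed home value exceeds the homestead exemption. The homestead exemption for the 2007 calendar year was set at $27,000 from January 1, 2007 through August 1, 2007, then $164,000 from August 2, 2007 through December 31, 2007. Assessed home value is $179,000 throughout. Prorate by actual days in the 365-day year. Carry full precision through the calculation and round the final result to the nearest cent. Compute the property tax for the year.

$1,139.38

January 1 – August 1, 2007: 213 days, exemption $27,000 → ($179,000 − $27,000) × 1.2% × 213/365 = $1,064.4164
August 2 – December 31, 2007: 152 days, exemption $164,000 → ($179,000 − $164,000) × 1.2% × 152/365 = $74.9589
Total = $1,139.3753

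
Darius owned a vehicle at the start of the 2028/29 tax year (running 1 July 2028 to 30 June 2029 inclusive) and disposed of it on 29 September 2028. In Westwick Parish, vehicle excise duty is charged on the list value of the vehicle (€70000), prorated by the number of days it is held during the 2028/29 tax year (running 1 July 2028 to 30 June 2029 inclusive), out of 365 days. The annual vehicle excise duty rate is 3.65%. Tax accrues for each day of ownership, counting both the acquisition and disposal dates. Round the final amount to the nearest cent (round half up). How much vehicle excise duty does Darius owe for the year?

€637.00

Days held (1 July – 29 September 2028): 91 out of 365
Tax = €70000 × 3.65% × 91/365 = €637.0000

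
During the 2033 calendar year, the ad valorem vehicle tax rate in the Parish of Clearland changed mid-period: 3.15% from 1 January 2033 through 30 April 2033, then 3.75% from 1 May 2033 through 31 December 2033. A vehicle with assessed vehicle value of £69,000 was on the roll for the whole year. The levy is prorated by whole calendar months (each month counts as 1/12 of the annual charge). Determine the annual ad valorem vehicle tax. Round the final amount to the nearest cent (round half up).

1 January – 30 April 2033: 4 months at 3.15% → £69,000 × 3.15% × 4/12 = £724.5000
1 May – 31 December 2033: 8 months at 3.75% → £69,000 × 3.75% × 8/12 = £1,725.0000
Total = £2,449.5000

£2,449.50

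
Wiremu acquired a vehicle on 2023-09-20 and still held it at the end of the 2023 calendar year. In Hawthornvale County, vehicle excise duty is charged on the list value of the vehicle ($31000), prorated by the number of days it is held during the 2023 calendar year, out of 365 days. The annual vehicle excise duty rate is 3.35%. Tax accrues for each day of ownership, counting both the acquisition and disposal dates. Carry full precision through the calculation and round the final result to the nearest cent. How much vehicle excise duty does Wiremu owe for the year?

Days held (2023-09-20 to 2023-12-31): 103 out of 365
Tax = $31000 × 3.35% × 103/365 = $293.0562

$293.06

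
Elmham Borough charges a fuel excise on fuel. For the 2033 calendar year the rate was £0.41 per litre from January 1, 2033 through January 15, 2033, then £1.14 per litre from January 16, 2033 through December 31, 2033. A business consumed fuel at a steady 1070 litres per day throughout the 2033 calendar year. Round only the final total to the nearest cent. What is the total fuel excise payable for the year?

£433510.50

January 1 – January 15, 2033: 15 days × 1070 litres/day = 16,050 litres at £0.41/litre → £6580.50
January 16 – December 31, 2033: 350 days × 1070 litres/day = 374,500 litres at £1.14/litre → £426930.00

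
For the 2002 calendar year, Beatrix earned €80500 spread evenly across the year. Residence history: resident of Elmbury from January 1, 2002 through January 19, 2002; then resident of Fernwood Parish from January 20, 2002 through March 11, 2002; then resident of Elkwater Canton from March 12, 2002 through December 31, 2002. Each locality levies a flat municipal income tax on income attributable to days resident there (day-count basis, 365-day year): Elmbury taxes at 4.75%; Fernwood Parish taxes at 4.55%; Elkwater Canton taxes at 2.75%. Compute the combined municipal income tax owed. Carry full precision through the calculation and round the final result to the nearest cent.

Elmbury, January 1 – January 19, 2002: 19 days → €80500 × 4.75% × 19/365 = €199.0445
Fernwood Parish, January 20 – March 11, 2002: 51 days → €80500 × 4.55% × 51/365 = €511.7815
Elkwater Canton, March 12 – December 31, 2002: 295 days → €80500 × 2.75% × 295/365 = €1789.1952
Total = €2500.0212

€2500.02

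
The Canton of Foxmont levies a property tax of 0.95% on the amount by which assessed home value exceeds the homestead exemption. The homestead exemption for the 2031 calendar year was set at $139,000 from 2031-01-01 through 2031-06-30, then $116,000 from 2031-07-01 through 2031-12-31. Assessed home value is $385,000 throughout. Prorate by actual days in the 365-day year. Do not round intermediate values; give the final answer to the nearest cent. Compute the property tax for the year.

2031-01-01 to 2031-06-30: 181 days, exemption $139,000 → ($385,000 − $139,000) × 0.95% × 181/365 = $1,158.8959
2031-07-01 to 2031-12-31: 184 days, exemption $116,000 → ($385,000 − $116,000) × 0.95% × 184/365 = $1,288.2521
Total = $2,447.1479

$2,447.15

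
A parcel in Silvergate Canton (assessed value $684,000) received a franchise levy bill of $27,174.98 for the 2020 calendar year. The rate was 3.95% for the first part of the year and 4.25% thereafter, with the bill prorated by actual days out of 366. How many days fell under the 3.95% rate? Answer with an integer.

Let d = days at the first rate; then 366 − d days at the second rate.
$684,000 × [3.95%·d + 4.25%·(366−d)] / 366 = $27,174.98
Solving gives d = 338, so the new rate took effect on 4 December 2020.

338 days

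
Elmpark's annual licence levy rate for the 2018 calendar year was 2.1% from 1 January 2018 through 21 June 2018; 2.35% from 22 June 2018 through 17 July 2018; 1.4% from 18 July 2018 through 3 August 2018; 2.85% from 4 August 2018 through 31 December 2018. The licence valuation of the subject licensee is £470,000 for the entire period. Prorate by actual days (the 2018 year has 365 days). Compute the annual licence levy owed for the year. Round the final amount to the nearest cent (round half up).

£11,249.10

1 January – 21 June 2018: 172 days at 2.1% → £470,000 × 2.1% × 172/365 = £4,651.0685
22 June – 17 July 2018: 26 days at 2.35% → £470,000 × 2.35% × 26/365 = £786.7671
18 July – 3 August 2018: 17 days at 1.4% → £470,000 × 1.4% × 17/365 = £306.4658
4 August – 31 December 2018: 150 days at 2.85% → £470,000 × 2.85% × 150/365 = £5,504.7945
Total = £11,249.0959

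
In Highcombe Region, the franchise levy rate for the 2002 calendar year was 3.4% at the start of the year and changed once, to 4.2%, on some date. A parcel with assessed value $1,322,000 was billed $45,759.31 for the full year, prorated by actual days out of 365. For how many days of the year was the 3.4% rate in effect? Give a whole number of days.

Let d = days at the first rate; then 365 − d days at the second rate.
$1,322,000 × [3.4%·d + 4.2%·(365−d)] / 365 = $45,759.31
Solving gives d = 337, so the new rate took effect on 4 Dec 2002.

337 days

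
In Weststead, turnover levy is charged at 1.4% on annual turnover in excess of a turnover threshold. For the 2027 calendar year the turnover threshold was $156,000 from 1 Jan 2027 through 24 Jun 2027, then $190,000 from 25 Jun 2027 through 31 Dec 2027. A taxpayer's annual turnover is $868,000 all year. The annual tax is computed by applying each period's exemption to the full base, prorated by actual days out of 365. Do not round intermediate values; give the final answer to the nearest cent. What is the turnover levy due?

1 Jan – 24 Jun 2027: 175 days, exemption $156,000 → ($868,000 − $156,000) × 1.4% × 175/365 = $4,779.1781
25 Jun – 31 Dec 2027: 190 days, exemption $190,000 → ($868,000 − $190,000) × 1.4% × 190/365 = $4,941.0411
Total = $9,720.2192

$9,720.22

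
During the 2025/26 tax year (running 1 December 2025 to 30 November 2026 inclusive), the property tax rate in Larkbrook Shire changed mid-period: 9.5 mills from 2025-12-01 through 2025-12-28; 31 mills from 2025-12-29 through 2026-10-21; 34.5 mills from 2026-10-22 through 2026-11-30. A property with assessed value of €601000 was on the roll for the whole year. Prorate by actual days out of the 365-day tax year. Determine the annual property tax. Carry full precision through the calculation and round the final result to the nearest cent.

2025-12-01 to 2025-12-28: 28 days at 9.5 mills → €601000 × 0.95% × 28/365 = €437.9890
2025-12-29 to 2026-10-21: 297 days at 31 mills → €601000 × 3.1% × 297/365 = €15160.0192
2026-10-22 to 2026-11-30: 40 days at 34.5 mills → €601000 × 3.45% × 40/365 = €2272.2740
Total = €17870.2822

€17870.28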